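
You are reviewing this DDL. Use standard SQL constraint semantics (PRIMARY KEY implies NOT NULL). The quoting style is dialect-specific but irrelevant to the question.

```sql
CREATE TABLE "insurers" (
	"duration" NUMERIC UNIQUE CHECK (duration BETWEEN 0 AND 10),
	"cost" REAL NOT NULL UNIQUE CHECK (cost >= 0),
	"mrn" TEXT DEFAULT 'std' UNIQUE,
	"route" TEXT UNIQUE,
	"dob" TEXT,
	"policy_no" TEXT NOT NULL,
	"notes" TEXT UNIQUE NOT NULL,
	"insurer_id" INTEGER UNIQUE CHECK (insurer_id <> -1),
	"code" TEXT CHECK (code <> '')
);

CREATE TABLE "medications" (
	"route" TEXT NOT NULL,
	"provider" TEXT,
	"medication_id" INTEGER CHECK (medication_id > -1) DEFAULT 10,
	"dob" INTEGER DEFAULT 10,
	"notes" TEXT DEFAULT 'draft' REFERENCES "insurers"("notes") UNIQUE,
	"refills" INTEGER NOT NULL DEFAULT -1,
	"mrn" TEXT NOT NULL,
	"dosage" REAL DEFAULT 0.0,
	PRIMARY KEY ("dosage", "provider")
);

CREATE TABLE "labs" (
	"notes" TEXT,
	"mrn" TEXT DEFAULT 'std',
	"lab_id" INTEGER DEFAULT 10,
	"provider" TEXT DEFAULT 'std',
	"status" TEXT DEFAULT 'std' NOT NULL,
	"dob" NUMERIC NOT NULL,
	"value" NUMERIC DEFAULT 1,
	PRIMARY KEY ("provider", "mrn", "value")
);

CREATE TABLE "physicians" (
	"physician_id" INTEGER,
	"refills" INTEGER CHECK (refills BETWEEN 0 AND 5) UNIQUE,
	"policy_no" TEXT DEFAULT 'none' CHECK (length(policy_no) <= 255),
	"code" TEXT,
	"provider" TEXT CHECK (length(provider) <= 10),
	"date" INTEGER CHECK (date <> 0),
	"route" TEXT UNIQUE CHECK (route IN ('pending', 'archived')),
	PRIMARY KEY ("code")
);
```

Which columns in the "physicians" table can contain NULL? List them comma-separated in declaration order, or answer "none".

physician_id, refills, policy_no, provider, date, route

- physician_id: no NOT NULL constraint applies → nullable.
- refills: CHECK does not forbid NULL (a CHECK constraint passes when its expression is NULL) → nullable.
- policy_no: CHECK does not forbid NULL (a CHECK constraint passes when its expression is NULL) → nullable.
- code: part of the PRIMARY KEY, which implies NOT NULL → not nullable.
- provider: CHECK does not forbid NULL (a CHECK constraint passes when its expression is NULL) → nullable.
- date: CHECK does not forbid NULL (a CHECK constraint passes when its expression is NULL) → nullable.
- route: CHECK does not forbid NULL (a CHECK constraint passes when its expression is NULL) → nullable.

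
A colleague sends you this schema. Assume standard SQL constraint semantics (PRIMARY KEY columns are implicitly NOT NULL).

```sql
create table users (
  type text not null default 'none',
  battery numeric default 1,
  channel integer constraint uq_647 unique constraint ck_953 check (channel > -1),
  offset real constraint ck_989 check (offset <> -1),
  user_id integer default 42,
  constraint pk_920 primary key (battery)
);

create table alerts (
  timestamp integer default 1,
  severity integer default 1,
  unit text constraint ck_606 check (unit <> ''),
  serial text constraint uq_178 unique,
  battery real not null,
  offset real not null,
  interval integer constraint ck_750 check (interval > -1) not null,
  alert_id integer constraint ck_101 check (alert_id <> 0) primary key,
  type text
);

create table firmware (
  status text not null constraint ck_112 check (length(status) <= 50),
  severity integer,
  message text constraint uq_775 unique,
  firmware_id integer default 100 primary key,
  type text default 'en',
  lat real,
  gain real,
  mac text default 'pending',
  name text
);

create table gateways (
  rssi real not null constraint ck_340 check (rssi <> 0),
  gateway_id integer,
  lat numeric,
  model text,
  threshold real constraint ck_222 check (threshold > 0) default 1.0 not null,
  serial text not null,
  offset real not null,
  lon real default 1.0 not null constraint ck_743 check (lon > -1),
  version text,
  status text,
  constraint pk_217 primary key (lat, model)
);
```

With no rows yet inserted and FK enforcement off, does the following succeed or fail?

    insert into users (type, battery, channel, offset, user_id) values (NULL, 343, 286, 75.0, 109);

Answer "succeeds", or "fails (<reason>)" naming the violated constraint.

fails (NOT NULL on type)

type is explicitly set to NULL, but type is declared NOT NULL.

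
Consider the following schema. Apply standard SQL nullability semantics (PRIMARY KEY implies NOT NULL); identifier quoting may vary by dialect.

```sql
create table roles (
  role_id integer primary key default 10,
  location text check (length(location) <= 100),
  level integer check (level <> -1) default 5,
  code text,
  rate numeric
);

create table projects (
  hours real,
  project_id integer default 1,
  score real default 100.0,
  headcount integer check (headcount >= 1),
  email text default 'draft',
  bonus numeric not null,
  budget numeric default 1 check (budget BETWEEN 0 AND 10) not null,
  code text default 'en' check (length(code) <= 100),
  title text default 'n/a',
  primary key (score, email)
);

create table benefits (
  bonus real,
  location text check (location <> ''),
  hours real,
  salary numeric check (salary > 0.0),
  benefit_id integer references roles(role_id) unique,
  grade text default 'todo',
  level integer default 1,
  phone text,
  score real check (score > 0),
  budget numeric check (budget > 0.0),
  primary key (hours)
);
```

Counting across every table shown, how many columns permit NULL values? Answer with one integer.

18

roles: 4 nullable (location, level, code, rate — PK (role_id) and explicit NOT NULL columns excluded).
projects: 5 nullable (hours, project_id, headcount, code, title — PK (score, email) and explicit NOT NULL columns excluded).
benefits: 9 nullable (bonus, location, salary, benefit_id, grade, level, phone, score, budget — PK (hours) and explicit NOT NULL columns excluded).
Total: 4 + 5 + 9 = 18.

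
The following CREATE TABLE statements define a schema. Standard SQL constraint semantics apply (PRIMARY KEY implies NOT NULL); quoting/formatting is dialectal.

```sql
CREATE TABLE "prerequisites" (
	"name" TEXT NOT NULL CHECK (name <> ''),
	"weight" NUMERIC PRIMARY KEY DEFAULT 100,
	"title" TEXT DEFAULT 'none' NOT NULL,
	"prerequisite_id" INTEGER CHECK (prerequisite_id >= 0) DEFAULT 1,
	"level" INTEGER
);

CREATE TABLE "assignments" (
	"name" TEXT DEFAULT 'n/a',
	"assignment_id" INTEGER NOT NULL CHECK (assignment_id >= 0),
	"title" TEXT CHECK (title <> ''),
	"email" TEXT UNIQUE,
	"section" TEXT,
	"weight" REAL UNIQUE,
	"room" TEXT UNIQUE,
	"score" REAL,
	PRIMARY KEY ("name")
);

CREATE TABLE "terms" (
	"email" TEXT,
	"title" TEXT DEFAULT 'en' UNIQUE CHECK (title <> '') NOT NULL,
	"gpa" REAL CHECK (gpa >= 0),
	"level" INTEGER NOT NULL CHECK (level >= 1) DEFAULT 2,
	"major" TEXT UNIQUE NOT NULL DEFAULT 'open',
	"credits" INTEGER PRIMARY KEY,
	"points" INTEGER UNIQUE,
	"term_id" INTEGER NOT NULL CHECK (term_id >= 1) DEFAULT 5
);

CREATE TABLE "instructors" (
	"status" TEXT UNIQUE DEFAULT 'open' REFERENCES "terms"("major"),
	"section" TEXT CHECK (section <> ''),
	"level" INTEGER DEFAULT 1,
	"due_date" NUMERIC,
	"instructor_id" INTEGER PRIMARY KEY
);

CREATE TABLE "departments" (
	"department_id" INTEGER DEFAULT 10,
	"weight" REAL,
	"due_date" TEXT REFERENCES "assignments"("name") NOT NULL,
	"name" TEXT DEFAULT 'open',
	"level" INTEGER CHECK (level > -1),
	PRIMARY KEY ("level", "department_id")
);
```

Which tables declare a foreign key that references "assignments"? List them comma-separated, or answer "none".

departments

- departments.due_date references assignments(name).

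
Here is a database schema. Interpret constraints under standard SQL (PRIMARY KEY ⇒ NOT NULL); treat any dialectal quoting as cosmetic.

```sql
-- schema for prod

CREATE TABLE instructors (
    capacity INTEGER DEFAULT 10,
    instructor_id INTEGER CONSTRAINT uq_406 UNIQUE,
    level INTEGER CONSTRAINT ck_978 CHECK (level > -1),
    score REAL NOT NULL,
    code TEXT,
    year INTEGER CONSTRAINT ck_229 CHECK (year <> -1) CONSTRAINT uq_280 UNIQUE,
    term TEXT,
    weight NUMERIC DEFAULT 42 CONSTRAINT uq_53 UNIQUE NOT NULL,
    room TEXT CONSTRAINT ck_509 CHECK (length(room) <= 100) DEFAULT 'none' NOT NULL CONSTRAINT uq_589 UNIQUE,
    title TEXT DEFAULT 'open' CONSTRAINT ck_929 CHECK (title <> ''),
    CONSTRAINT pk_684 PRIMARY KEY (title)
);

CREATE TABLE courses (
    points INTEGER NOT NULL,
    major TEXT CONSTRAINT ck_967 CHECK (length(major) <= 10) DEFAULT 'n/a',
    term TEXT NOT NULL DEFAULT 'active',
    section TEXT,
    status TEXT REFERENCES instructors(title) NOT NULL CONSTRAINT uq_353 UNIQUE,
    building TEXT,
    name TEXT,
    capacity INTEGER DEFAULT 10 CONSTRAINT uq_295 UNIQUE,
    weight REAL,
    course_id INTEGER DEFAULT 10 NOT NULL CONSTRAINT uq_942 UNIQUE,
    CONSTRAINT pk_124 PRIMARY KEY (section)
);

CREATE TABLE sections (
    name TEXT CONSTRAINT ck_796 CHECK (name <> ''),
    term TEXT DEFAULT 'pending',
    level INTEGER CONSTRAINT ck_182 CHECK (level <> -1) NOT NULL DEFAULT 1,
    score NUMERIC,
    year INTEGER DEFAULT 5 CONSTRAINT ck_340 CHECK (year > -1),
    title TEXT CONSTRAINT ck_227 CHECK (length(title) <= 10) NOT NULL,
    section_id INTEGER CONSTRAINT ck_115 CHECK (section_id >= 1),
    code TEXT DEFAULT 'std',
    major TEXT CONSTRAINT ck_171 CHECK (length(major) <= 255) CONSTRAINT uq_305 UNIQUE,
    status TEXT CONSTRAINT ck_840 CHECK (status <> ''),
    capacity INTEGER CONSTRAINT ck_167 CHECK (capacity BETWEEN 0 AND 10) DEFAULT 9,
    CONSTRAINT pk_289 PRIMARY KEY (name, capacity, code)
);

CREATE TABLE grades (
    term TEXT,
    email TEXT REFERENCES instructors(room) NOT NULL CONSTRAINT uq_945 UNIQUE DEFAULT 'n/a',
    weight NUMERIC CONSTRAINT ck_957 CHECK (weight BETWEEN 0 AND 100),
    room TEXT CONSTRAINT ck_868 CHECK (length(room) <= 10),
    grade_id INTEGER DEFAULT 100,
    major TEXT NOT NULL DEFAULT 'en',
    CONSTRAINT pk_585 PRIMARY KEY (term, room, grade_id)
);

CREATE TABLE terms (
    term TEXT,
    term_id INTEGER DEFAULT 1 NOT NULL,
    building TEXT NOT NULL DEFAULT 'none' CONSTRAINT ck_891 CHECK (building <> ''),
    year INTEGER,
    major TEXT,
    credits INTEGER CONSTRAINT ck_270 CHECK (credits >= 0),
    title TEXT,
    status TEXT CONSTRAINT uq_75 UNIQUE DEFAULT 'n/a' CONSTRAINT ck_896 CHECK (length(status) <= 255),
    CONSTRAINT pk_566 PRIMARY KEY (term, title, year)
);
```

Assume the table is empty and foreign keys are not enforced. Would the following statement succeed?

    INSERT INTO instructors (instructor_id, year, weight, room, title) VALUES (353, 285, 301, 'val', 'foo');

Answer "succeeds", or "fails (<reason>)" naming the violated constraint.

fails (NOT NULL on score)

score is omitted from the column list and has no DEFAULT, so it would receive NULL.
But score is declared NOT NULL.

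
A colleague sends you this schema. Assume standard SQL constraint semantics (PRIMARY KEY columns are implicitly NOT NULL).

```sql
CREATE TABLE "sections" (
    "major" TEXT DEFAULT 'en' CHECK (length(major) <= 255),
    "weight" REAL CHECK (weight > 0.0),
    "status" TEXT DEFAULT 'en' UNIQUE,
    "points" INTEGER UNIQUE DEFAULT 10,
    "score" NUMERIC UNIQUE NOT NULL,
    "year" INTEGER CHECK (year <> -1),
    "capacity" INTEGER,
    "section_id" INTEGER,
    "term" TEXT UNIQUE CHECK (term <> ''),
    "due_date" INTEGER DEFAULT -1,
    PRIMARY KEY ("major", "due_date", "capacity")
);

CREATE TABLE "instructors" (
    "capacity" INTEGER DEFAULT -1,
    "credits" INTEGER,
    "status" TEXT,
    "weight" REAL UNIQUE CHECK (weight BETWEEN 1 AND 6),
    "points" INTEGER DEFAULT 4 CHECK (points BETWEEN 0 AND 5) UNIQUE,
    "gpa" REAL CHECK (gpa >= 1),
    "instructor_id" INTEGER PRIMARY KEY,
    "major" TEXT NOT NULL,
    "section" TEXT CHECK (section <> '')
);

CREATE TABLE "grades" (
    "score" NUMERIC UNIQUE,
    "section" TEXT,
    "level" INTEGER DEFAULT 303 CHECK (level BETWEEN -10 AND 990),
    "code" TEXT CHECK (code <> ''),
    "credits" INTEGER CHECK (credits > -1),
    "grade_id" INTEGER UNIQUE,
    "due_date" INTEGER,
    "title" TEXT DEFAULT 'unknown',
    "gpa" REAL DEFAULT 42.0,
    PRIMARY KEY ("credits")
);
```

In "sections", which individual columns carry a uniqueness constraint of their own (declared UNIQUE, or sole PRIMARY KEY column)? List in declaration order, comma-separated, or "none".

- major: part of a composite PRIMARY KEY — only the tuple is unique, not this column on its own.
- weight: no UNIQUE or single-column PK constraint.
- status: declared UNIQUE → unique.
- points: declared UNIQUE → unique.
- score: declared UNIQUE → unique.
- year: no UNIQUE or single-column PK constraint.
- capacity: part of a composite PRIMARY KEY — only the tuple is unique, not this column on its own.
- section_id: no UNIQUE or single-column PK constraint.
- term: declared UNIQUE → unique.
- due_date: part of a composite PRIMARY KEY — only the tuple is unique, not this column on its own.

status, points, score, term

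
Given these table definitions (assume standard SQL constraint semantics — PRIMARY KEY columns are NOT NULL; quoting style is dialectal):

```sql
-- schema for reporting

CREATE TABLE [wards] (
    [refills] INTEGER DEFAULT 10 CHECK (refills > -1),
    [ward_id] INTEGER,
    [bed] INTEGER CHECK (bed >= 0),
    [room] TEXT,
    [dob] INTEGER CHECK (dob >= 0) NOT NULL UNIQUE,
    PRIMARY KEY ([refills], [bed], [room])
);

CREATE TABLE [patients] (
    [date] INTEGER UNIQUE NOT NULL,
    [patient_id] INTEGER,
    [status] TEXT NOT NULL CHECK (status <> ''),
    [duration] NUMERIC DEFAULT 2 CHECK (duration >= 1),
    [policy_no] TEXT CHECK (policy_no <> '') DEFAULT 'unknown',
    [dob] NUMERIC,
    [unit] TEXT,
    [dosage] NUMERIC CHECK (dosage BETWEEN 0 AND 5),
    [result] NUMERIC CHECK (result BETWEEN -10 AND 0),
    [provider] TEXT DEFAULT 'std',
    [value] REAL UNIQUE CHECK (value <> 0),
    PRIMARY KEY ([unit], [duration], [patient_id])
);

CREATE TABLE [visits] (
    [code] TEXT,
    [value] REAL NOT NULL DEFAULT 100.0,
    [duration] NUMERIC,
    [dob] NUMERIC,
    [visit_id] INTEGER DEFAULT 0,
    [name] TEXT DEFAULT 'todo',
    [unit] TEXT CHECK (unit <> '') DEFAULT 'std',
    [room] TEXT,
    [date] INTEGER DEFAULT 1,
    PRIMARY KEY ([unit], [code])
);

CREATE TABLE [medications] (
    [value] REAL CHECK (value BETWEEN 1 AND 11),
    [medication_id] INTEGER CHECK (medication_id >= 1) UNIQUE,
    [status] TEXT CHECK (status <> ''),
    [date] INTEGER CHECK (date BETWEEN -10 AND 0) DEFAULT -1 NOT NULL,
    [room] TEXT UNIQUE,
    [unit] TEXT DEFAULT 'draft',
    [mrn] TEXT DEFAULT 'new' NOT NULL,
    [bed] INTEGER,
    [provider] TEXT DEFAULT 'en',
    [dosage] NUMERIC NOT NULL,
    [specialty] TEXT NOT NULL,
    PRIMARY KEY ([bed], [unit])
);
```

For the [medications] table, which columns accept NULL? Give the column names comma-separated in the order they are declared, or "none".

value, medication_id, status, room, provider

- value: CHECK does not forbid NULL (a CHECK constraint passes when its expression is NULL) → nullable.
- medication_id: CHECK does not forbid NULL (a CHECK constraint passes when its expression is NULL) → nullable.
- status: CHECK does not forbid NULL (a CHECK constraint passes when its expression is NULL) → nullable.
- date: declared NOT NULL → not nullable.
- room: UNIQUE does not imply NOT NULL → nullable.
- unit: part of the PRIMARY KEY, which implies NOT NULL → not nullable.
- mrn: declared NOT NULL → not nullable.
- bed: part of the PRIMARY KEY, which implies NOT NULL → not nullable.
- provider: DEFAULT only fills an omitted column; an explicit NULL is still allowed → nullable.
- dosage: declared NOT NULL → not nullable.
- specialty: declared NOT NULL → not nullable.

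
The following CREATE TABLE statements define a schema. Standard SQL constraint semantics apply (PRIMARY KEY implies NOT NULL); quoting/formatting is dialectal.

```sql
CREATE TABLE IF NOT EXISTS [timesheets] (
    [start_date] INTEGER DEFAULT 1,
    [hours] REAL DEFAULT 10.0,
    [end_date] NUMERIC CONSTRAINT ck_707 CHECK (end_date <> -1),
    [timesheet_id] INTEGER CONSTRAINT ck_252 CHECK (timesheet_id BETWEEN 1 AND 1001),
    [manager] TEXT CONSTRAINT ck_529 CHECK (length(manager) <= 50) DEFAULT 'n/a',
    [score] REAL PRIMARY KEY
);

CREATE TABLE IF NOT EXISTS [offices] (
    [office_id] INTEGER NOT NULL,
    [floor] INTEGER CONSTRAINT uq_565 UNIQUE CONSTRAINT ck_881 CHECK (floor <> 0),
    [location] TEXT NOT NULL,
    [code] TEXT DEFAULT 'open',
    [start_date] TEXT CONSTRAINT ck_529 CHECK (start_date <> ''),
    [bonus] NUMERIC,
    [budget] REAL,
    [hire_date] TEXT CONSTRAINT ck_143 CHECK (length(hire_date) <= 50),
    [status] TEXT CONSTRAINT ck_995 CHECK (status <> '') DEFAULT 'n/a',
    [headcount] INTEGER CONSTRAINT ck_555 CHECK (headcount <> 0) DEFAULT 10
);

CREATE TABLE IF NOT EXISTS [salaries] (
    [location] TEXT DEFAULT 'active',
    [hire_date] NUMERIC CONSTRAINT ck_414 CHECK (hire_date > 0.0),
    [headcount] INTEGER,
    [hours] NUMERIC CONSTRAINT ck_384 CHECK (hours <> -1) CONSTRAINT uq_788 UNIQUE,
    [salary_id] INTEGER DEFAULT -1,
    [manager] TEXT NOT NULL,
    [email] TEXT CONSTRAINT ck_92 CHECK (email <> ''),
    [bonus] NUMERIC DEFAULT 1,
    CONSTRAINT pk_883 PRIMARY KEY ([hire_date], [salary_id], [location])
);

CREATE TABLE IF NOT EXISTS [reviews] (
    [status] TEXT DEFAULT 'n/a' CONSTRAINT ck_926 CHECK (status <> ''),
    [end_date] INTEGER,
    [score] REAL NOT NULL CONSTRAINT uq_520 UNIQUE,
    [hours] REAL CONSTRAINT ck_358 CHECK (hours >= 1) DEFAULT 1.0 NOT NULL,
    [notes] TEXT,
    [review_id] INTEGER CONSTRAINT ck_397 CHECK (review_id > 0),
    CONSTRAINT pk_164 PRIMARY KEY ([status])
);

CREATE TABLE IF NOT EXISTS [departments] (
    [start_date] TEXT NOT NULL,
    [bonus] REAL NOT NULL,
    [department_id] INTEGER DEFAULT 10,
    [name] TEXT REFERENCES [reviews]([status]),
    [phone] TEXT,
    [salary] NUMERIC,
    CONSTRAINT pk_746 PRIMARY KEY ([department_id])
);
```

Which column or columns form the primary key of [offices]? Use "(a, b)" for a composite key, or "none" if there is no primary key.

none

No column is declared PRIMARY KEY inline, and there is no table-level PRIMARY KEY clause in offices.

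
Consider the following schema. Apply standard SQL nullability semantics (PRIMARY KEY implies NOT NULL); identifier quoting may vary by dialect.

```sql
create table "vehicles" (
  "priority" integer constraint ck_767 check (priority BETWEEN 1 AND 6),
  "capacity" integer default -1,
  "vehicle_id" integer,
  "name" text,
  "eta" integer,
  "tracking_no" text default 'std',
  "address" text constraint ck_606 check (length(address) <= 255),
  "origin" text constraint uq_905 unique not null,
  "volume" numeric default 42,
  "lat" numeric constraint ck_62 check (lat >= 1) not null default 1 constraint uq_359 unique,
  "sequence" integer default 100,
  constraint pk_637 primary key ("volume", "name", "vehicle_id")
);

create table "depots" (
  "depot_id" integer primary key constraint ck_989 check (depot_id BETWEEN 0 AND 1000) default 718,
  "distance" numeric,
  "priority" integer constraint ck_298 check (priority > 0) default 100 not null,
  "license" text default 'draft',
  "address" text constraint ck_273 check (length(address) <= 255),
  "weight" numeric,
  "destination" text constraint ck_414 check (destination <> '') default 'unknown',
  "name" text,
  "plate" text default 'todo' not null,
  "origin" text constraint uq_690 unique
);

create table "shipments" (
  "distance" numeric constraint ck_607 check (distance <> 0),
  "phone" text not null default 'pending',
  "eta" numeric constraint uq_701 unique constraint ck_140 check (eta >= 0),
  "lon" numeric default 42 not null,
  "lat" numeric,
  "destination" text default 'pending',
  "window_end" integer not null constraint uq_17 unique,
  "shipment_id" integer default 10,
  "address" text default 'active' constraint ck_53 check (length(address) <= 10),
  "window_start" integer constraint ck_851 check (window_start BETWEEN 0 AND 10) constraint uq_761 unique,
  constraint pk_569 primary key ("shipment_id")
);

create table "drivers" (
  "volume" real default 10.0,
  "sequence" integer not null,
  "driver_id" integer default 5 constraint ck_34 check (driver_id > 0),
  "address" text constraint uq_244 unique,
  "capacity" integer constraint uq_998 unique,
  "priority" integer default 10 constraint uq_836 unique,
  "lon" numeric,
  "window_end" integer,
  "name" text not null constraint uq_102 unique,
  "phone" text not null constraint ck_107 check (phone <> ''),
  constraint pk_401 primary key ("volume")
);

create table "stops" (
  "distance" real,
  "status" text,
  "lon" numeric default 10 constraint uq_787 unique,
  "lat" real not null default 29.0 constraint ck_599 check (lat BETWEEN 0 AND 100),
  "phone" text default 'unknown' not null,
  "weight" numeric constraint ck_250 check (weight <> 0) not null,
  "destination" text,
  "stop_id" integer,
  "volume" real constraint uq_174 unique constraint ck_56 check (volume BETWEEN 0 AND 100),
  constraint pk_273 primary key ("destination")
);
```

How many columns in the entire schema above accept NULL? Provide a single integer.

30

vehicles: 6 nullable (priority, capacity, eta, tracking_no, address, sequence — PK (volume, name, vehicle_id) and explicit NOT NULL columns excluded).
depots: 7 nullable (distance, license, address, weight, destination, name, origin — PK (depot_id) and explicit NOT NULL columns excluded).
shipments: 6 nullable (distance, eta, lat, destination, address, window_start — PK (shipment_id) and explicit NOT NULL columns excluded).
drivers: 6 nullable (driver_id, address, capacity, priority, lon, window_end — PK (volume) and explicit NOT NULL columns excluded).
stops: 5 nullable (distance, status, lon, stop_id, volume — PK (destination) and explicit NOT NULL columns excluded).
Total: 6 + 7 + 6 + 6 + 5 = 30.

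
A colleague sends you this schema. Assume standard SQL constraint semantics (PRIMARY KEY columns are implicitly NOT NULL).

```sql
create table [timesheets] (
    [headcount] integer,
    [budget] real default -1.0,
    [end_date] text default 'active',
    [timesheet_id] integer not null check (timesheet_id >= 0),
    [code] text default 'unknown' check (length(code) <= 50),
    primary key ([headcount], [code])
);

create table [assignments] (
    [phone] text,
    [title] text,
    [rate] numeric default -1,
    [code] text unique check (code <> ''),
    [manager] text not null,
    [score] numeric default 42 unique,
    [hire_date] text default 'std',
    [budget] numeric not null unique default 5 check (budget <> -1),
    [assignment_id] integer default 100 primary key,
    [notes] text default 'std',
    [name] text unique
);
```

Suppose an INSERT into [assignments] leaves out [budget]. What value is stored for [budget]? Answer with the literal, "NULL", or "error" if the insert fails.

5

budget has an explicit DEFAULT 5.
When the column is omitted from an INSERT, that default is used.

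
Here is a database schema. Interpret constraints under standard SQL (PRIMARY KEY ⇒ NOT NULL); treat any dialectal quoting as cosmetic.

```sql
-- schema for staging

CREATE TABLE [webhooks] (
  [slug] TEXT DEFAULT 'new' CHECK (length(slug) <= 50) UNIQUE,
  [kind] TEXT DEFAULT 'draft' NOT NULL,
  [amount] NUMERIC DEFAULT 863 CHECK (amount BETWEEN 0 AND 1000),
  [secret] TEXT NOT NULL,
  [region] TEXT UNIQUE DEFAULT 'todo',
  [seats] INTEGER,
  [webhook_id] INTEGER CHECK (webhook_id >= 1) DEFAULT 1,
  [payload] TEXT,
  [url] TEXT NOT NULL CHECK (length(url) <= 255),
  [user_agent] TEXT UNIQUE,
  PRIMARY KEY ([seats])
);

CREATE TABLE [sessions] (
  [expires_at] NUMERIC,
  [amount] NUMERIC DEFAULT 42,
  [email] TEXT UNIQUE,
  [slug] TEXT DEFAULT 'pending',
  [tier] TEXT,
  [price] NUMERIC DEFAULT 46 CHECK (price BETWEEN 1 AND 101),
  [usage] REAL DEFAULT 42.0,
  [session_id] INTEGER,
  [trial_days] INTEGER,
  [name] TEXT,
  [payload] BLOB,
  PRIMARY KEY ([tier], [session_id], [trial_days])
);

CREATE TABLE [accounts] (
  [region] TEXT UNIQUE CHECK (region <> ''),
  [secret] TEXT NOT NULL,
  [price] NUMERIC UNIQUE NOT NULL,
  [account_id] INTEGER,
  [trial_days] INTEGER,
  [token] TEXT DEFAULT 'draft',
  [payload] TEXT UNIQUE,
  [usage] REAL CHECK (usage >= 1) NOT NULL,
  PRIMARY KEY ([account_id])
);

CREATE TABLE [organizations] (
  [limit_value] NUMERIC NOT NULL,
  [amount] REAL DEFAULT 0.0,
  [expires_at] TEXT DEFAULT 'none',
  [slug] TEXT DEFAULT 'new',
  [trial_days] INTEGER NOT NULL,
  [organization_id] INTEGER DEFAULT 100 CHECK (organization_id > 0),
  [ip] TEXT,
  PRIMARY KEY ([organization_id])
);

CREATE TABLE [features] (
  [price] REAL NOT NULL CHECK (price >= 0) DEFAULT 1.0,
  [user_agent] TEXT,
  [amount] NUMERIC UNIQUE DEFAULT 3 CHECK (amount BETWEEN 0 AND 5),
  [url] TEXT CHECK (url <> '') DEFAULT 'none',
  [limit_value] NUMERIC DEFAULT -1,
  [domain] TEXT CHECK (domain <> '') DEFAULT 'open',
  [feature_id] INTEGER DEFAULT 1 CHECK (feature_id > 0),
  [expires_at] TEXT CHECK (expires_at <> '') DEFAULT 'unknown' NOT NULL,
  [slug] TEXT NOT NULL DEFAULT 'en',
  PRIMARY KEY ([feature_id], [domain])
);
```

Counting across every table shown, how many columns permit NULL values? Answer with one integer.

26

webhooks: 6 nullable (slug, amount, region, webhook_id, payload, user_agent — PK (seats) and explicit NOT NULL columns excluded).
sessions: 8 nullable (expires_at, amount, email, slug, price, usage, name, payload — PK (tier, session_id, trial_days) and explicit NOT NULL columns excluded).
accounts: 4 nullable (region, trial_days, token, payload — PK (account_id) and explicit NOT NULL columns excluded).
organizations: 4 nullable (amount, expires_at, slug, ip — PK (organization_id) and explicit NOT NULL columns excluded).
features: 4 nullable (user_agent, amount, url, limit_value — PK (feature_id, domain) and explicit NOT NULL columns excluded).
Total: 6 + 8 + 4 + 4 + 4 = 26.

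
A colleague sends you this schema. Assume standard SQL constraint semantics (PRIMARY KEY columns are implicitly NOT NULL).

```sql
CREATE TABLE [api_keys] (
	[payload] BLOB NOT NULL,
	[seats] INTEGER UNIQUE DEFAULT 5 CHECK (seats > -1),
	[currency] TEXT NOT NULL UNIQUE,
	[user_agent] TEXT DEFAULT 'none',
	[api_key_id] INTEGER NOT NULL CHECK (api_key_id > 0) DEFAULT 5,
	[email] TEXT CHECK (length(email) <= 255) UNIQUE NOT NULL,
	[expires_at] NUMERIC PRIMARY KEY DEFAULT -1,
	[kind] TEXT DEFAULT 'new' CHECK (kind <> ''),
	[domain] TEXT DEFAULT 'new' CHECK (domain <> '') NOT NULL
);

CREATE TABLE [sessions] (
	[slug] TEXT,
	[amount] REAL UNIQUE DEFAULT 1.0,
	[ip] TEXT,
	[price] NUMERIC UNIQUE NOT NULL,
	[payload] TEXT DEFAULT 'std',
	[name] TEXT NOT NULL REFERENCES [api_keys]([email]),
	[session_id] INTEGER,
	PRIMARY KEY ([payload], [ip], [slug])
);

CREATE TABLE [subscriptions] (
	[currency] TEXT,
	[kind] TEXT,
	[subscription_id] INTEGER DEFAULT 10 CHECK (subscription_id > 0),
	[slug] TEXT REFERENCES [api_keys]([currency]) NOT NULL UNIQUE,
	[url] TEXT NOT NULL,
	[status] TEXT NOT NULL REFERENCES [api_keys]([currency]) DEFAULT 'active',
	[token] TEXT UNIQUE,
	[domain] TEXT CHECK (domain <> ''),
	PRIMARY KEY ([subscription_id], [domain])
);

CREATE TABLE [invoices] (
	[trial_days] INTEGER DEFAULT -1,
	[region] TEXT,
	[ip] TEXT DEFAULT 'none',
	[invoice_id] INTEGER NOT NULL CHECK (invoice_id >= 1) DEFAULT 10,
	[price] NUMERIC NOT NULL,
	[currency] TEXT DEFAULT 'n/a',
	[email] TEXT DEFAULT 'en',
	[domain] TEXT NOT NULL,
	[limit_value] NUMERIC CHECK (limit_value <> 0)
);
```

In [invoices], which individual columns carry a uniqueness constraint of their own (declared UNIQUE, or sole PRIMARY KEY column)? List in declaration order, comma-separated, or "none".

- trial_days: no UNIQUE or single-column PK constraint.
- region: no UNIQUE or single-column PK constraint.
- ip: no UNIQUE or single-column PK constraint.
- invoice_id: no UNIQUE or single-column PK constraint.
- price: no UNIQUE or single-column PK constraint.
- currency: no UNIQUE or single-column PK constraint.
- email: no UNIQUE or single-column PK constraint.
- domain: no UNIQUE or single-column PK constraint.
- limit_value: no UNIQUE or single-column PK constraint.

none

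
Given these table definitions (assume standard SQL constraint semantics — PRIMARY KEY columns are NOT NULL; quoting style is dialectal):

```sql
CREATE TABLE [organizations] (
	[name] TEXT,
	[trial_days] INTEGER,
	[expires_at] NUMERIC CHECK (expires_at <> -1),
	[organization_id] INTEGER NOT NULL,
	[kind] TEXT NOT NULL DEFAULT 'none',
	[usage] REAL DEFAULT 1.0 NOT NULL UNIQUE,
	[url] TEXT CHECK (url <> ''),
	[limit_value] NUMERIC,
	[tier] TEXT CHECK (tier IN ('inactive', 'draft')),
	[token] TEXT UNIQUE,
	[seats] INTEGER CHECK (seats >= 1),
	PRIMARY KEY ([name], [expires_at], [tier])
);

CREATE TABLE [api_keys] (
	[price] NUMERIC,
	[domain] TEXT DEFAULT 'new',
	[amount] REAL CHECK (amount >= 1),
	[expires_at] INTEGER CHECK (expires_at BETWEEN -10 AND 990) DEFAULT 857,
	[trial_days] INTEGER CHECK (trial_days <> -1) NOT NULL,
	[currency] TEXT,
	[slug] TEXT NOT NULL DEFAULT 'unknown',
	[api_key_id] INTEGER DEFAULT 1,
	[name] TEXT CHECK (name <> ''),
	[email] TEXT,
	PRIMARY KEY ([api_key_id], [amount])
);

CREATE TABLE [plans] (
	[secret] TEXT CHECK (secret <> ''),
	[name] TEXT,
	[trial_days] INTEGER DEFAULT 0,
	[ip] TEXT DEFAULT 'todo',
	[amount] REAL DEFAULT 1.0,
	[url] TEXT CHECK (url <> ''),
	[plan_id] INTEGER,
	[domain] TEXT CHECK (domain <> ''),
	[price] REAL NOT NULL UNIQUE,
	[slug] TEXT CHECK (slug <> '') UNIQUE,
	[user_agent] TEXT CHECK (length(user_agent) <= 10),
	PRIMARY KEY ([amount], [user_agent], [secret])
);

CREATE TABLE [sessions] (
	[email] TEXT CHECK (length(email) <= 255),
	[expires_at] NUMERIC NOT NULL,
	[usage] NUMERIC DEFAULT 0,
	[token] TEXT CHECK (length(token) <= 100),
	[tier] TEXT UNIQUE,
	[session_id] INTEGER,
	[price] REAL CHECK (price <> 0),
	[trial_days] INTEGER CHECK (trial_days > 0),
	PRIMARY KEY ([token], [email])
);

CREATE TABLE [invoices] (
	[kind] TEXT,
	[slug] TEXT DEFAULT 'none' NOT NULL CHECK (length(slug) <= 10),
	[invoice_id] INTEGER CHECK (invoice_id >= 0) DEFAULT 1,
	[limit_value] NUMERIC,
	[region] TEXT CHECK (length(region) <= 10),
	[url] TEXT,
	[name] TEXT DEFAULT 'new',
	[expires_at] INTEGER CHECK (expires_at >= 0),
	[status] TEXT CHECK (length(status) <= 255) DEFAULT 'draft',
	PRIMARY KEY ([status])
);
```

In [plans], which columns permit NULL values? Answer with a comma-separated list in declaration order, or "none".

name, trial_days, ip, url, plan_id, domain, slug

- secret: part of the PRIMARY KEY, which implies NOT NULL → not nullable.
- name: no NOT NULL constraint applies → nullable.
- trial_days: DEFAULT only fills an omitted column; an explicit NULL is still allowed → nullable.
- ip: DEFAULT only fills an omitted column; an explicit NULL is still allowed → nullable.
- amount: part of the PRIMARY KEY, which implies NOT NULL → not nullable.
- url: CHECK does not forbid NULL (a CHECK constraint passes when its expression is NULL) → nullable.
- plan_id: no NOT NULL constraint applies → nullable.
- domain: CHECK does not forbid NULL (a CHECK constraint passes when its expression is NULL) → nullable.
- price: declared NOT NULL → not nullable.
- slug: CHECK does not forbid NULL (a CHECK constraint passes when its expression is NULL) → nullable.
- user_agent: part of the PRIMARY KEY, which implies NOT NULL → not nullable.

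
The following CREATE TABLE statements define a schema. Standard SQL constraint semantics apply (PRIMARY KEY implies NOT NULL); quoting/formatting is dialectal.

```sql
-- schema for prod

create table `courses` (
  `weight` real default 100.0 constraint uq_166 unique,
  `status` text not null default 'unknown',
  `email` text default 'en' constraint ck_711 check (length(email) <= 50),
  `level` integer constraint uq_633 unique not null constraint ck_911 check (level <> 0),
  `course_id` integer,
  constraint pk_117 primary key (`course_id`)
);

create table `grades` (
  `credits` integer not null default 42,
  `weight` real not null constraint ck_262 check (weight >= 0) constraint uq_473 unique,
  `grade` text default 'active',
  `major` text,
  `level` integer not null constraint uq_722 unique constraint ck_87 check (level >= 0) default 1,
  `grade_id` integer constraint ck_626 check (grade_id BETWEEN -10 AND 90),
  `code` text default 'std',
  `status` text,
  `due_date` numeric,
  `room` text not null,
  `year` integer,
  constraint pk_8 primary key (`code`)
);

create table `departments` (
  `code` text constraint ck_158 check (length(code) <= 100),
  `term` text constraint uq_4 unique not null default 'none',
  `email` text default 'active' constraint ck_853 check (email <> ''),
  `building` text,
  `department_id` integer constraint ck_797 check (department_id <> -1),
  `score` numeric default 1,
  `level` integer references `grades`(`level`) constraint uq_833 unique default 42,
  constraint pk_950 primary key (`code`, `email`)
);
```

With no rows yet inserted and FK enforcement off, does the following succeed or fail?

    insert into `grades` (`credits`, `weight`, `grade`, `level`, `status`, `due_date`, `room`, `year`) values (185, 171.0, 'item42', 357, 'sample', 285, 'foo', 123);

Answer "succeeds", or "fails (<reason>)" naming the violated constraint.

succeeds

NOT NULL columns: code defaults to 'std'; credits is supplied; level is supplied; room is supplied; weight is supplied.
CHECK constraints: 171.0 satisfies (weight >= 0); 357 satisfies (level >= 0).
No constraint is violated.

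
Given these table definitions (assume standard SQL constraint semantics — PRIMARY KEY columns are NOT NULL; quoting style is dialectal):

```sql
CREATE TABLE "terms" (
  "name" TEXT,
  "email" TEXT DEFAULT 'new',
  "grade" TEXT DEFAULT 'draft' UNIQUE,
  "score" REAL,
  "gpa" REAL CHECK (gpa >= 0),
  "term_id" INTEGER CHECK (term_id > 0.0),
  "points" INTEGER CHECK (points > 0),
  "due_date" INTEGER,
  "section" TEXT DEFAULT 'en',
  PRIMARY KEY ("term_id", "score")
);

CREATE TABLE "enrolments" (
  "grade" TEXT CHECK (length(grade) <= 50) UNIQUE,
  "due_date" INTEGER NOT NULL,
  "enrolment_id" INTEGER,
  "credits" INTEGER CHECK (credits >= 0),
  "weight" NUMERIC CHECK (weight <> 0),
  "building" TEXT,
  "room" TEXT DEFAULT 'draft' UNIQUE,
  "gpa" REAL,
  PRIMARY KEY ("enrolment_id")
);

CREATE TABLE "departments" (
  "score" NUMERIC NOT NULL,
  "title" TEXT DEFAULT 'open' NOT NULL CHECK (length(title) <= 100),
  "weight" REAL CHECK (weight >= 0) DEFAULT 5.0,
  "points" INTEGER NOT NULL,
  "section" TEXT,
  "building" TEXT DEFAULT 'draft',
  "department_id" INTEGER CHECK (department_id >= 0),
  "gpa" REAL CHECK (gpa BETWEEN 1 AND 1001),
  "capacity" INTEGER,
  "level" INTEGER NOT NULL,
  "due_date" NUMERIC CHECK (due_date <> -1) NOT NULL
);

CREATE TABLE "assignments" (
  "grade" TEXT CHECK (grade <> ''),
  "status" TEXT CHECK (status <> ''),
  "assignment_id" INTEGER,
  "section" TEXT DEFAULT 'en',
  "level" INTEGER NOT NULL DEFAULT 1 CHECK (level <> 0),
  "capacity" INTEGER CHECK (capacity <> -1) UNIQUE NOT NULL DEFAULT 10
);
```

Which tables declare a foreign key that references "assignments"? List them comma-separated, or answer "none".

No REFERENCES clause anywhere in the schema names assignments.

none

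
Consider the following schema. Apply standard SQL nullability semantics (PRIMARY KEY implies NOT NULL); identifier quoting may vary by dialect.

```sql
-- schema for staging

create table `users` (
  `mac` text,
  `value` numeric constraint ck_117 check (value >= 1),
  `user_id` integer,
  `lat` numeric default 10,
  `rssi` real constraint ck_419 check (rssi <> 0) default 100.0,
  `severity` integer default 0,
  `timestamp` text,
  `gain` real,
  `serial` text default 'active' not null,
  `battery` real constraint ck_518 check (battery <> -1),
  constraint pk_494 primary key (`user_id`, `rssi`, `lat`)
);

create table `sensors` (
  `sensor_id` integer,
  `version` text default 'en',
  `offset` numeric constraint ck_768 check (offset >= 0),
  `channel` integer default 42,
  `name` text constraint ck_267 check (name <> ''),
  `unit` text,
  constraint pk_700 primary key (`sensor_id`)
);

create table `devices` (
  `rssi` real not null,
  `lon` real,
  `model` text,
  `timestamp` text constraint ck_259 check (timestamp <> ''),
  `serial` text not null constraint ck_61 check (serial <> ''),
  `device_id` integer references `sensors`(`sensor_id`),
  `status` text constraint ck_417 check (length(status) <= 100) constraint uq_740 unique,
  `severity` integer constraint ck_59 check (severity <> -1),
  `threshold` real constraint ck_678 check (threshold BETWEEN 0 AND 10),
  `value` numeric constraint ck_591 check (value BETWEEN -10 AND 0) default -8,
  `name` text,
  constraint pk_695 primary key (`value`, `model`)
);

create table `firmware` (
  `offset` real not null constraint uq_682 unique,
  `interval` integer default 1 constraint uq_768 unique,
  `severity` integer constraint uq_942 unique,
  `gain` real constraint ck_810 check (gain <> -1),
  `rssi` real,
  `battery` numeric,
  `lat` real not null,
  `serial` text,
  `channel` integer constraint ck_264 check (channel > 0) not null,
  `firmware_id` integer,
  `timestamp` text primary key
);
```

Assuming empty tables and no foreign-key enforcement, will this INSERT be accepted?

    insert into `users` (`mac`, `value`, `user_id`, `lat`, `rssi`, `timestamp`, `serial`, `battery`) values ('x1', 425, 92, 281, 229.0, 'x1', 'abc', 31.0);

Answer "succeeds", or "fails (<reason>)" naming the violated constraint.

NOT NULL columns: lat is supplied; rssi is supplied; serial is supplied; user_id is supplied.
CHECK constraints: 425 satisfies (value >= 1); 229.0 satisfies (rssi <> 0); 31.0 satisfies (battery <> -1).
No constraint is violated.

succeeds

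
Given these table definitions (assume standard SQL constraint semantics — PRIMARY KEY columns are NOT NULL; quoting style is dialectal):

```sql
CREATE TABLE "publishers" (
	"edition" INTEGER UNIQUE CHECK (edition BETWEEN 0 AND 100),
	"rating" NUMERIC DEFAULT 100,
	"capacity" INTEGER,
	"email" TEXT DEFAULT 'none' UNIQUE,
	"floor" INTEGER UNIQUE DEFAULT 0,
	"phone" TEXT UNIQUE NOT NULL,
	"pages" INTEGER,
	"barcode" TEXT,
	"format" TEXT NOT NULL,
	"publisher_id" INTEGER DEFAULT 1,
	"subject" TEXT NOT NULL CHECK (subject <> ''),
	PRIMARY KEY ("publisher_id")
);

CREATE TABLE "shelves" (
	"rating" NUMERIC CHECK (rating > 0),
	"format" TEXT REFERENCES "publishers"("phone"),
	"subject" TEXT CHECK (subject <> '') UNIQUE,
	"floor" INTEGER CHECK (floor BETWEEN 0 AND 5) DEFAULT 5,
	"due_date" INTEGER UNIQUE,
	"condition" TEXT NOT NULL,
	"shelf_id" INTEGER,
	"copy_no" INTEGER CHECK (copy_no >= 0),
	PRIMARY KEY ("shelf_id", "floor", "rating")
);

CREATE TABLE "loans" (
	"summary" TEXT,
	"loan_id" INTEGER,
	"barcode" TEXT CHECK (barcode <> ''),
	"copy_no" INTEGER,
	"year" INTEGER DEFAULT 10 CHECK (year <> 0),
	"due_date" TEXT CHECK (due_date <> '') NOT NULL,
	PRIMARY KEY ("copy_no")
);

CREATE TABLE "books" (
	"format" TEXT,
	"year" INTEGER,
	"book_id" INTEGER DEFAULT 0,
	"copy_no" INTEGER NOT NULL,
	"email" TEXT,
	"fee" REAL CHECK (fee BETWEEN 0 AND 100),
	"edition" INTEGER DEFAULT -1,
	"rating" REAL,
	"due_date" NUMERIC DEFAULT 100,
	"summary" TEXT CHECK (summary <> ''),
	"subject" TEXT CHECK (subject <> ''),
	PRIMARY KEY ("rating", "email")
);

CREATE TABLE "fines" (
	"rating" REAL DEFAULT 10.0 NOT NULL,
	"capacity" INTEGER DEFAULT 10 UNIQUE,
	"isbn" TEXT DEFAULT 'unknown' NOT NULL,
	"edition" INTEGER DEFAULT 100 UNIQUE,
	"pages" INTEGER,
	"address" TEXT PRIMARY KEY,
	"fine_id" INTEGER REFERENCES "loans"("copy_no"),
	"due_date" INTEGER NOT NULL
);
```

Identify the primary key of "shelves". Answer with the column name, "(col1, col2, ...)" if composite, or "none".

A table-level PRIMARY KEY clause names 3 columns: shelf_id, floor, rating.
This is a composite key — the combination is unique, not each column individually.

(shelf_id, floor, rating)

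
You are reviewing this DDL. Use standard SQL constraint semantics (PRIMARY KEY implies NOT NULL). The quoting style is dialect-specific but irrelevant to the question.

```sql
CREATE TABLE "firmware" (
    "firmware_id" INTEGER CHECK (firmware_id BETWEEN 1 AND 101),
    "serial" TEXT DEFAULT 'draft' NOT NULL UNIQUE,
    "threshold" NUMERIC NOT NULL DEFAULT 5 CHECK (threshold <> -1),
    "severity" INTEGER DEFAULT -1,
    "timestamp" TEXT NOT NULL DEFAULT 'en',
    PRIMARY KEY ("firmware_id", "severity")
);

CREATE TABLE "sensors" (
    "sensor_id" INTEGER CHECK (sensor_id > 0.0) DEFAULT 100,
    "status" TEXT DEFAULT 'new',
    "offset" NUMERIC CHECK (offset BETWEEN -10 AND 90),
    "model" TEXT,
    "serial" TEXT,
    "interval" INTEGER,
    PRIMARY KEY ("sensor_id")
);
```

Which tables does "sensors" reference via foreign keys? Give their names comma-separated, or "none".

none

No column in sensors has a REFERENCES clause.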